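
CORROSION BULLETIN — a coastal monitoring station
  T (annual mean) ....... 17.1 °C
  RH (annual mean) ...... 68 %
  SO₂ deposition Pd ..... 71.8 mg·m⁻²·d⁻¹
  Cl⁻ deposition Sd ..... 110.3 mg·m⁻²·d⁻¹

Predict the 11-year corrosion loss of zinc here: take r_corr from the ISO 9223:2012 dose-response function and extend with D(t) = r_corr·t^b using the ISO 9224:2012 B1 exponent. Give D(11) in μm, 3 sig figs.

zinc: temperature factor f = -0.071·(7.1) = -0.5041
  sulphur-dioxide contribution → 1.166 μm/a
  chloride contribution → 1.883 μm/a
  ⇒ r_corr(zinc) = 3.049 μm/a
ISO 9224: D(t) = r_corr · t^b with b = 0.813 (zinc, B1)
  D(11) = 3.049 × 11^0.813 = 3.049 × 7.025 = 21.42 μm

D(11) = 21.4 μm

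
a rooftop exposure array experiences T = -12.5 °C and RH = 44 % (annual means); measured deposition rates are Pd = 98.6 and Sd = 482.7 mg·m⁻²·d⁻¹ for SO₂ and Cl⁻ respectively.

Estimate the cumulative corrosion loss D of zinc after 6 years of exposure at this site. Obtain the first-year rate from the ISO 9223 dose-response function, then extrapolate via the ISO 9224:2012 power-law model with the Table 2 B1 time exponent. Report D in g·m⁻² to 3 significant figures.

zinc: T≤10 °C ⇒ hinge +0.038·(-12.5−10) = -0.8550
  SO₂ term: 0.0129·98.6^0.44·exp(0.046·44-0.8550) = 0.313
  Cl⁻ term: 0.0175·482.7^0.57·exp(0.008·44+0.085·-12.5) = 0.2912
  sum: 0.313 + 0.2912 → r_corr = 0.6042 μm/a
Power-law: D(6) = r_corr · 6^0.813
  D(6) = 0.6042 × 6^0.813 = 0.6042 × 4.292 = 2.593 μm
  Mass loss = 2.593 μm × 7.14 g/cm³ = 18.52 g·m⁻²

D(6) = 18.5 g·m⁻²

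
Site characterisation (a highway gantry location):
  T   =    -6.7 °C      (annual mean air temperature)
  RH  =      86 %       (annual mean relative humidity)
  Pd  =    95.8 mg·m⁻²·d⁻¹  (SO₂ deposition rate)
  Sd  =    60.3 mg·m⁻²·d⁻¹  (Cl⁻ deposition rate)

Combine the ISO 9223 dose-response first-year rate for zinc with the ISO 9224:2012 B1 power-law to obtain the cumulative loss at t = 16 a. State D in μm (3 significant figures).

zinc: T≤10 °C ⇒ hinge +0.038·(-6.7−10) = -0.6346
  SO₂ term: 0.0129·95.8^0.44·exp(0.046·86-0.6346) = 2.66
  Cl⁻ term: 0.0175·60.3^0.57·exp(0.008·86+0.085·-6.7) = 0.2038
  r_corr = 2.66 + 0.2038 = 2.864 μm/a
ISO 9224: D(t) = r_corr · t^b with b = 0.813 (zinc, B1)
  D(16) = 2.864 × 16^0.813 = 2.864 × 9.527 = 27.28 μm

D(16) = 27.3 μm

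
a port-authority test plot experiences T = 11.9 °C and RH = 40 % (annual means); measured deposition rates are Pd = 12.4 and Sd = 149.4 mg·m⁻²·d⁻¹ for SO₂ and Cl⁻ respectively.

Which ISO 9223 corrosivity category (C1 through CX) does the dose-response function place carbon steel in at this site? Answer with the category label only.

C3

carbon steel: T>10 °C ⇒ hinge -0.054·(11.9−10) = -0.1026
  Pd branch = 1.77·Pd^0.52·e^(0.02·RH+f) = 13.17 μm/a
  Sd branch = 0.102·Sd^0.62·e^(0.033·RH+0.04·T) = 13.7 μm/a
  sum: 13.17 + 13.7 → r_corr = 26.86 μm/a
26.9 μm/a falls in (25, 50] for carbon steel → category C3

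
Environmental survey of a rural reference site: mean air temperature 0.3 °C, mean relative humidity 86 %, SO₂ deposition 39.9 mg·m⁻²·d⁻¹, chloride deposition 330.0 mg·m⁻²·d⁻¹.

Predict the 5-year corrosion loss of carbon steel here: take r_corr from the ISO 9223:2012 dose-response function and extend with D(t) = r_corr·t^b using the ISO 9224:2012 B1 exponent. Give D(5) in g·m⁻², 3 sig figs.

D(5) = 1.46e+03 g·m⁻²

carbon steel: T≤10 °C ⇒ hinge +0.150·(0.3−10) = -1.4550
  sulphur-dioxide contribution → 15.69 μm/a
  chloride contribution → 64.24 μm/a
  ⇒ r_corr(carbon steel) = 79.93 μm/a
ISO 9224: D(t) = r_corr · t^b with b = 0.523 (carbon steel, B1)
  D(5) = 79.93 × 5^0.523 = 79.93 × 2.32 = 185.5 μm
  Mass loss = 185.5 μm × 7.85 g/cm³ = 1456 g·m⁻²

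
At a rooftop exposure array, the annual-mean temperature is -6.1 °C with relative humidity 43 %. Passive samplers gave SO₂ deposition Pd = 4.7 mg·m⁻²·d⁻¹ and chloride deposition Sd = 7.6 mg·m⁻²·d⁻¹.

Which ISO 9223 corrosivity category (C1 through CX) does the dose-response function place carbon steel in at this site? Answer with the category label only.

C2

carbon steel: temperature factor f = +0.150·(-16.1) = -2.4150
  Pd branch = 1.77·Pd^0.52·e^(0.02·RH+f) = 0.8359 μm/a
  Sd branch = 0.102·Sd^0.62·e^(0.033·RH+0.04·T) = 1.161 μm/a
  sum: 0.8359 + 1.161 → r_corr = 1.997 μm/a
2 μm/a falls in (1.3, 25] for carbon steel → category C2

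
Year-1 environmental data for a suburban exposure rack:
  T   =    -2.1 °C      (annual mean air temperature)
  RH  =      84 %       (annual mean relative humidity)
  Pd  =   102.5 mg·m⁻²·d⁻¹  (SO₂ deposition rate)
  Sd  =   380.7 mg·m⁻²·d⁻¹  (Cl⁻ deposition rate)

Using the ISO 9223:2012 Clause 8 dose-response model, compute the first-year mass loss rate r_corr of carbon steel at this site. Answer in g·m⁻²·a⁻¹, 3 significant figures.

carbon steel: T≤10 °C ⇒ hinge +0.150·(-2.1−10) = -1.8150
  sulphur-dioxide contribution → 17.18 μm/a
  chloride contribution → 59.7 μm/a
  ⇒ r_corr(carbon steel) = 76.87 μm/a
Convert to mass loss: 76.87 μm/a × 7.85 g/cm³ = 603.4 g·m⁻²·a⁻¹

r_corr = 603 g·m⁻²·a⁻¹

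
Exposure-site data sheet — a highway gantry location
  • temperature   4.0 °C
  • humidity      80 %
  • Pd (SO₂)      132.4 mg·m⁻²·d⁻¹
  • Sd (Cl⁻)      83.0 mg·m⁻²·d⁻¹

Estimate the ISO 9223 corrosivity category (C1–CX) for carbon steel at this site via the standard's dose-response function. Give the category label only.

C4

carbon steel: temperature factor f = +0.150·(-6.0) = -0.9000
  SO₂ term: 1.77·132.4^0.52·exp(0.02·80-0.9000) = 45.22
  Cl⁻ term: 0.102·83.0^0.62·exp(0.033·80+0.04·4.0) = 25.97
  r_corr = 45.22 + 25.97 = 71.19 μm/a
Category bounds: 50…80 μm/a bracket r_corr ⇒ C4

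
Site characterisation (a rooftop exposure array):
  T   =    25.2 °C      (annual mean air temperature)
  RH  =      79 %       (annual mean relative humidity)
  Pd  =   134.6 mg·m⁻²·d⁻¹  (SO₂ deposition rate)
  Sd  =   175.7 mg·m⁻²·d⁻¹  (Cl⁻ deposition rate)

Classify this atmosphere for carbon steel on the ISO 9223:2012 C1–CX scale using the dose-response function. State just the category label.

C5

carbon steel: f(T) = -0.054·(T−10) [T>10 °C] = -0.8208
  sulphur-dioxide contribution → 48.39 μm/a
  chloride contribution → 93.4 μm/a
  ⇒ r_corr(carbon steel) = 141.8 μm/a
ISO 9223 Table 2 (carbon steel): 80 < 142 ≤ 200 μm/a ⇒ C5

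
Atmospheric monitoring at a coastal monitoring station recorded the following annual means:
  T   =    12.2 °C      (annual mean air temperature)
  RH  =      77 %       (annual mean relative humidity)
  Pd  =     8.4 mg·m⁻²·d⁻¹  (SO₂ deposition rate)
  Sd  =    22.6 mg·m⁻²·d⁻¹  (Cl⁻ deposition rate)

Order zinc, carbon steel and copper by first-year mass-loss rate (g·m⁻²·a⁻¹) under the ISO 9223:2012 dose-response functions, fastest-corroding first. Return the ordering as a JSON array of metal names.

zinc: f(T) = -0.071·(T−10) [T>10 °C] = -0.1562
  sulphur-dioxide contribution → 0.9721 μm/a
  chloride contribution → 0.5405 μm/a
  total first-year rate 1.513 μm/a
  mass loss = 1.513 μm/a × 7.14 g/cm³ = 10.8 g·m⁻²·a⁻¹
carbon steel: T>10 °C ⇒ hinge -0.054·(12.2−10) = -0.1188
  sulphur-dioxide contribution → 22.17 μm/a
  chloride contribution → 14.58 μm/a
  ⇒ r_corr(carbon steel) = 36.75 μm/a
  mass loss = 36.75 μm/a × 7.85 g/cm³ = 288.5 g·m⁻²·a⁻¹
copper: f(T) = -0.080·(T−10) [T>10 °C] = -0.1760
  sulphur-dioxide contribution → 0.7264 μm/a
  chloride contribution → 0.6915 μm/a
  total first-year rate 1.418 μm/a
  mass loss = 1.418 μm/a × 8.96 g/cm³ = 12.7 g·m⁻²·a⁻¹
Ordering by g·m⁻²·a⁻¹: carbon steel (288) > copper (12.7) > zinc (10.8)

["carbon steel", "copper", "zinc"]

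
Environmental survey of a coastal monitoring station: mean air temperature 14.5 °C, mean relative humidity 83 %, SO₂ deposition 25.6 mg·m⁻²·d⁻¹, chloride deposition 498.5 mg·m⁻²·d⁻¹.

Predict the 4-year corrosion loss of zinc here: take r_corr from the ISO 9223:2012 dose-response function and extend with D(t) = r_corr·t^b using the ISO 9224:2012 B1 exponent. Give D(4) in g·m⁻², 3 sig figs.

D(4) = 128 g·m⁻²

zinc: T>10 °C ⇒ hinge -0.071·(14.5−10) = -0.3195
  sulphur-dioxide contribution → 1.777 μm/a
  chloride contribution → 4.021 μm/a
  ⇒ r_corr(zinc) = 5.798 μm/a
Power-law: D(4) = r_corr · 4^0.813
  D(4) = 5.798 × 4^0.813 = 5.798 × 3.087 = 17.9 μm
  Mass loss = 17.9 μm × 7.14 g/cm³ = 127.8 g·m⁻²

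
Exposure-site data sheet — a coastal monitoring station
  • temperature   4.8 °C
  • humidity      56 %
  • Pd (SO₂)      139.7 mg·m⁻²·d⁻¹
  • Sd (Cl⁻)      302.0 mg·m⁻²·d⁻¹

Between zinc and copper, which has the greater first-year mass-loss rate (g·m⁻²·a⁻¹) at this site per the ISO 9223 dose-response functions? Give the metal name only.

zinc

zinc: temperature factor f = +0.038·(-5.2) = -0.1976
  Pd branch = 0.0129·Pd^0.44·e^(0.046·RH+f) = 1.223 μm/a
  Sd branch = 0.0175·Sd^0.57·e^(0.008·RH+0.085·T) = 1.068 μm/a
  sum: 1.223 + 1.068 → r_corr = 2.291 μm/a
  mass loss = 2.291 μm/a × 7.14 g/cm³ = 16.35 g·m⁻²·a⁻¹
copper: f(T) = +0.126·(T−10) [T≤10 °C] = -0.6552
  Pd branch = 0.0053·Pd^0.26·e^(0.059·RH+f) = 0.2706 μm/a
  Sd branch = 0.01025·Sd^0.27·e^(0.036·RH+0.049·T) = 0.455 μm/a
  r_corr = 0.2706 + 0.455 = 0.7256 μm/a
  mass loss = 0.7256 μm/a × 8.96 g/cm³ = 6.502 g·m⁻²·a⁻¹
Ordering by g·m⁻²·a⁻¹: zinc (16.4) > copper (6.5)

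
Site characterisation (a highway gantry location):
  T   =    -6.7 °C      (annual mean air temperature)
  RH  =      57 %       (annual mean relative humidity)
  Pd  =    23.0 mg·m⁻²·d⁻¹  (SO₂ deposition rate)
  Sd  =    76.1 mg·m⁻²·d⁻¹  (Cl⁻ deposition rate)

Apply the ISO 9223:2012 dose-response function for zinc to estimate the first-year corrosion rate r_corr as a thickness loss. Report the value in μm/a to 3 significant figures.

r_corr = 0.559 μm/a

zinc: f(T) = +0.038·(T−10) [T≤10 °C] = -0.6346
  SO₂ term: 0.0129·23.0^0.44·exp(0.046·57-0.6346) = 0.374
  Sd branch = 0.0175·Sd^0.57·e^(0.008·RH+0.085·T) = 0.1846 μm/a
  sum: 0.374 + 0.1846 → r_corr = 0.5586 μm/a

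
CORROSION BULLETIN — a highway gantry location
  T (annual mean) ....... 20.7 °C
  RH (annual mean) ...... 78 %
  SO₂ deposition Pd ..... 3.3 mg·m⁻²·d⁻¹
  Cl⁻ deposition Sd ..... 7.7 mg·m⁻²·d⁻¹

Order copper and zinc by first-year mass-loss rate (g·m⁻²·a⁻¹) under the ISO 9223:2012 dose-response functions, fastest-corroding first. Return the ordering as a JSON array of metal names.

["copper", "zinc"]

copper: T>10 °C ⇒ hinge -0.080·(20.7−10) = -0.8560
  Pd branch = 0.0053·Pd^0.26·e^(0.059·RH+f) = 0.3062 μm/a
  Sd branch = 0.01025·Sd^0.27·e^(0.036·RH+0.049·T) = 0.813 μm/a
  r_corr = 0.3062 + 0.813 = 1.119 μm/a
  mass loss = 1.119 μm/a × 8.96 g/cm³ = 10.03 g·m⁻²·a⁻¹
zinc: f(T) = -0.071·(T−10) [T>10 °C] = -0.7597
  SO₂ term: 0.0129·3.3^0.44·exp(0.046·78-0.7597) = 0.369
  Sd branch = 0.0175·Sd^0.57·e^(0.008·RH+0.085·T) = 0.6074 μm/a
  sum: 0.369 + 0.6074 → r_corr = 0.9764 μm/a
  mass loss = 0.9764 μm/a × 7.14 g/cm³ = 6.972 g·m⁻²·a⁻¹
Ordering by g·m⁻²·a⁻¹: copper (10) > zinc (6.97)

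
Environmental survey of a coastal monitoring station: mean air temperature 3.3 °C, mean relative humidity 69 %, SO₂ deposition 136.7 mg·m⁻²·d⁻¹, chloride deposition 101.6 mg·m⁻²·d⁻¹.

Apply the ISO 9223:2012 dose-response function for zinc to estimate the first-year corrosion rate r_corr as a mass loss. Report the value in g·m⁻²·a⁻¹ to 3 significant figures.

zinc: T≤10 °C ⇒ hinge +0.038·(3.3−10) = -0.2546
  Pd branch = 0.0129·Pd^0.44·e^(0.046·RH+f) = 2.081 μm/a
  Cl⁻ term: 0.0175·101.6^0.57·exp(0.008·69+0.085·3.3) = 0.5604
  r_corr = 2.081 + 0.5604 = 2.641 μm/a
Convert to mass loss: 2.641 μm/a × 7.14 g/cm³ = 18.86 g·m⁻²·a⁻¹

r_corr = 18.9 g·m⁻²·a⁻¹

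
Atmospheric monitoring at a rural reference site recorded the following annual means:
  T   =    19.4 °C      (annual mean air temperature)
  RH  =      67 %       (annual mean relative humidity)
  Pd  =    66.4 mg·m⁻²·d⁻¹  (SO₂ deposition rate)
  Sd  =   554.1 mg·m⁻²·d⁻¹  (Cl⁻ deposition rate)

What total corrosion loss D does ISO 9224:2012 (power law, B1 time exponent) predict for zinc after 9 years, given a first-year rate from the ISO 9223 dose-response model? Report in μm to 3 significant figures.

D(9) = 39.5 μm

zinc: temperature factor f = -0.071·(9.4) = -0.6674
  SO₂ term: 0.0129·66.4^0.44·exp(0.046·67-0.6674) = 0.9141
  Cl⁻ term: 0.0175·554.1^0.57·exp(0.008·67+0.085·19.4) = 5.699
  sum: 0.9141 + 5.699 → r_corr = 6.613 μm/a
Long-term exponent b (ISO 9224 Table 2, B1) = 0.813
  D(9) = 6.613 × 9^0.813 = 6.613 × 5.968 = 39.47 μm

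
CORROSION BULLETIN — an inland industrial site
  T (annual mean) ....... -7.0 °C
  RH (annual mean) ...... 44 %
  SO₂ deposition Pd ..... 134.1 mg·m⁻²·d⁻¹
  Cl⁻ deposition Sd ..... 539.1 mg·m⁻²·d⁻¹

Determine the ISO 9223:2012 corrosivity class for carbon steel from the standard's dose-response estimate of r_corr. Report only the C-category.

carbon steel: f(T) = +0.150·(T−10) [T≤10 °C] = -2.5500
  Pd branch = 1.77·Pd^0.52·e^(0.02·RH+f) = 4.256 μm/a
  Sd branch = 0.102·Sd^0.62·e^(0.033·RH+0.04·T) = 16.26 μm/a
  r_corr = 4.256 + 16.26 = 20.52 μm/a
ISO 9223 Table 2 (carbon steel): 1.3 < 20.5 ≤ 25 μm/a ⇒ C2

C2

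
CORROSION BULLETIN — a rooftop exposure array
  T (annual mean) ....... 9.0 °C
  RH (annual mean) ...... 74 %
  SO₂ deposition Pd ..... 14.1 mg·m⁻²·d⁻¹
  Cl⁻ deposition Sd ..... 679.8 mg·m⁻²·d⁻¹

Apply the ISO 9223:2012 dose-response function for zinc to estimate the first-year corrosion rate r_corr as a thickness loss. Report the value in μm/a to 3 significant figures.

zinc: temperature factor f = +0.038·(-1.0) = -0.0380
  SO₂ term: 0.0129·14.1^0.44·exp(0.046·74-0.0380) = 1.197
  Cl⁻ term: 0.0175·679.8^0.57·exp(0.008·74+0.085·9.0) = 2.798
  sum: 1.197 + 2.798 → r_corr = 3.995 μm/a

r_corr = 3.99 μm/a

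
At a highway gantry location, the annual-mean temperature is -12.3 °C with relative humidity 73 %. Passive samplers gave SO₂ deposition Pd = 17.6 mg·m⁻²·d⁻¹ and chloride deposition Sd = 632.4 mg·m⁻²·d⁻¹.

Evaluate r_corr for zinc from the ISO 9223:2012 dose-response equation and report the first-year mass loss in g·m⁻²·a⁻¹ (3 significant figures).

r_corr = 7.12 g·m⁻²·a⁻¹

zinc: temperature factor f = +0.038·(-22.3) = -0.8474
  SO₂ term: 0.0129·17.6^0.44·exp(0.046·73-0.8474) = 0.561
  Cl⁻ term: 0.0175·632.4^0.57·exp(0.008·73+0.085·-12.3) = 0.4357
  sum: 0.561 + 0.4357 → r_corr = 0.9967 μm/a
Convert to mass loss: 0.9967 μm/a × 7.14 g/cm³ = 7.116 g·m⁻²·a⁻¹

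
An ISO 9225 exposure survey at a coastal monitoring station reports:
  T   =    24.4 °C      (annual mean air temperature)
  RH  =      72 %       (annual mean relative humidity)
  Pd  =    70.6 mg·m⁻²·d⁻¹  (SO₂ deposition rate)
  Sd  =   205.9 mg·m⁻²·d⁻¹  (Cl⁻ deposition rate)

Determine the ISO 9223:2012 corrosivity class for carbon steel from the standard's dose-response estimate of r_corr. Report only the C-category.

carbon steel: f(T) = -0.054·(T−10) [T>10 °C] = -0.7776
  Pd branch = 1.77·Pd^0.52·e^(0.02·RH+f) = 31.41 μm/a
  Cl⁻ term: 0.102·205.9^0.62·exp(0.033·72+0.04·24.4) = 79.22
  r_corr = 31.41 + 79.22 = 110.6 μm/a
111 μm/a falls in (80, 200] for carbon steel → category C5

C5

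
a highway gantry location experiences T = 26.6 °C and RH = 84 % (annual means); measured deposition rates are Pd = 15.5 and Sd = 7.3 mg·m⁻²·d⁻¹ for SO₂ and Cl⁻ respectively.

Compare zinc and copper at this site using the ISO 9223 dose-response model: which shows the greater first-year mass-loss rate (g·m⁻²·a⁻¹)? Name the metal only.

copper

zinc: T>10 °C ⇒ hinge -0.071·(26.6−10) = -1.1786
  SO₂ term: 0.0129·15.5^0.44·exp(0.046·84-1.1786) = 0.6318
  Sd branch = 0.0175·Sd^0.57·e^(0.008·RH+0.085·T) = 1.021 μm/a
  sum: 0.6318 + 1.021 → r_corr = 1.653 μm/a
  mass loss = 1.653 μm/a × 7.14 g/cm³ = 11.8 g·m⁻²·a⁻¹
copper: T>10 °C ⇒ hinge -0.080·(26.6−10) = -1.3280
  Pd branch = 0.0053·Pd^0.26·e^(0.059·RH+f) = 0.4068 μm/a
  Cl⁻ term: 0.01025·7.3^0.27·exp(0.036·84+0.049·26.6) = 1.328
  r_corr = 0.4068 + 1.328 = 1.735 μm/a
  mass loss = 1.735 μm/a × 8.96 g/cm³ = 15.54 g·m⁻²·a⁻¹
Ordering by g·m⁻²·a⁻¹: copper (15.5) > zinc (11.8)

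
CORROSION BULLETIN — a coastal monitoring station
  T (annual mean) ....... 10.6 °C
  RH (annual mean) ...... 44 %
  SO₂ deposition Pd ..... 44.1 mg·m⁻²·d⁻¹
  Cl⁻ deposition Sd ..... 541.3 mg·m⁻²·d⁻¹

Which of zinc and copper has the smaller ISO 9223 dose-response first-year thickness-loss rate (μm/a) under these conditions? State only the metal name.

zinc: temperature factor f = -0.071·(0.6) = -0.0426
  SO₂ term: 0.0129·44.1^0.44·exp(0.046·44-0.0426) = 0.4951
  Cl⁻ term: 0.0175·541.3^0.57·exp(0.008·44+0.085·10.6) = 2.214
  r_corr = 0.4951 + 2.214 = 2.71 μm/a
copper: T>10 °C ⇒ hinge -0.080·(10.6−10) = -0.0480
  SO₂ term: 0.0053·44.1^0.26·exp(0.059·44-0.0480) = 0.1813
  Sd branch = 0.01025·Sd^0.27·e^(0.036·RH+0.049·T) = 0.4595 μm/a
  sum: 0.1813 + 0.4595 → r_corr = 0.6408 μm/a
Ordering by μm/a: zinc (2.71) > copper (0.641)

copper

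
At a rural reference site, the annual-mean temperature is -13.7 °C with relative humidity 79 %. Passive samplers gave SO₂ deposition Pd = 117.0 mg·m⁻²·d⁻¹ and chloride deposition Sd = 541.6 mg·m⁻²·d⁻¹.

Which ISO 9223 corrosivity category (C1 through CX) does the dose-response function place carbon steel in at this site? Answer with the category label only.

C3

carbon steel: f(T) = +0.150·(T−10) [T≤10 °C] = -3.5550
  Pd branch = 1.77·Pd^0.52·e^(0.02·RH+f) = 2.922 μm/a
  Cl⁻ term: 0.102·541.6^0.62·exp(0.033·79+0.04·-13.7) = 39.6
  sum: 2.922 + 39.6 → r_corr = 42.52 μm/a
Category bounds: 25…50 μm/a bracket r_corr ⇒ C3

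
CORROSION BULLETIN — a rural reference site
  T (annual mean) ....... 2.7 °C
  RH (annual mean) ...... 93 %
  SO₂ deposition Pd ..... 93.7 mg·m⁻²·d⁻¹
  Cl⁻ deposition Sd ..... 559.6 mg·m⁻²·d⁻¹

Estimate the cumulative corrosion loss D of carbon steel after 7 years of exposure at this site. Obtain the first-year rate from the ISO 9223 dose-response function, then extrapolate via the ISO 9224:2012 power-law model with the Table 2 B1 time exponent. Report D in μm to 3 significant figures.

D(7) = 454 μm

carbon steel: T≤10 °C ⇒ hinge +0.150·(2.7−10) = -1.0950
  Pd branch = 1.77·Pd^0.52·e^(0.02·RH+f) = 40.32 μm/a
  Cl⁻ term: 0.102·559.6^0.62·exp(0.033·93+0.04·2.7) = 123.6
  sum: 40.32 + 123.6 → r_corr = 163.9 μm/a
Power-law: D(7) = r_corr · 7^0.523
  D(7) = 163.9 × 7^0.523 = 163.9 × 2.767 = 453.6 μm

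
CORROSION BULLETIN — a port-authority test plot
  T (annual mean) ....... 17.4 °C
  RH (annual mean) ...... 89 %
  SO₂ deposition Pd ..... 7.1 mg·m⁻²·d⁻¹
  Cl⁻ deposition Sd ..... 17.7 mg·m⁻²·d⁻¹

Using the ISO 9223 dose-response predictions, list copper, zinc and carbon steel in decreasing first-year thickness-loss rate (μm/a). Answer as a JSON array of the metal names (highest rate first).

copper: f(T) = -0.080·(T−10) [T>10 °C] = -0.5920
  sulphur-dioxide contribution → 0.9311 μm/a
  chloride contribution → 1.287 μm/a
  total first-year rate 2.218 μm/a
zinc: T>10 °C ⇒ hinge -0.071·(17.4−10) = -0.5254
  sulphur-dioxide contribution → 1.084 μm/a
  chloride contribution → 0.8052 μm/a
  ⇒ r_corr(zinc) = 1.889 μm/a
carbon steel: T>10 °C ⇒ hinge -0.054·(17.4−10) = -0.3996
  sulphur-dioxide contribution → 19.5 μm/a
  chloride contribution → 22.92 μm/a
  ⇒ r_corr(carbon steel) = 42.42 μm/a
Ordering by μm/a: carbon steel (42.4) > copper (2.22) > zinc (1.89)

["carbon steel", "copper", "zinc"]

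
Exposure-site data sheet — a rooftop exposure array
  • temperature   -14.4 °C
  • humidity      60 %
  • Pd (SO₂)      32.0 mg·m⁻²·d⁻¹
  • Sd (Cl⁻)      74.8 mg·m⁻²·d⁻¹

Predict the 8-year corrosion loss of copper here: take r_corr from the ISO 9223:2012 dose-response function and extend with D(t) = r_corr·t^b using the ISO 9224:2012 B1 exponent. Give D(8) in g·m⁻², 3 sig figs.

copper: f(T) = +0.126·(T−10) [T≤10 °C] = -3.0744
  SO₂ term: 0.0053·32.0^0.26·exp(0.059·60-3.0744) = 0.02079
  Sd branch = 0.01025·Sd^0.27·e^(0.036·RH+0.049·T) = 0.1407 μm/a
  r_corr = 0.02079 + 0.1407 = 0.1615 μm/a
Long-term exponent b (ISO 9224 Table 2, B1) = 0.667
  D(8) = 0.1615 × 8^0.667 = 0.1615 × 4.003 = 0.6464 μm
  Mass loss = 0.6464 μm × 8.96 g/cm³ = 5.792 g·m⁻²

D(8) = 5.79 g·m⁻²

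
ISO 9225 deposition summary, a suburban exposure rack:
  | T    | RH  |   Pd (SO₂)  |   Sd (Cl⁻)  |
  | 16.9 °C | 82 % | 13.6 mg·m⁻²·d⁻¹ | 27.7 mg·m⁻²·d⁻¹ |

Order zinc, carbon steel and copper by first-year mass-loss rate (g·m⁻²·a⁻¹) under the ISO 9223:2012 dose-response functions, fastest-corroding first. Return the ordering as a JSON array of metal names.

["carbon steel", "copper", "zinc"]

zinc: T>10 °C ⇒ hinge -0.071·(16.9−10) = -0.4899
  sulphur-dioxide contribution → 1.083 μm/a
  chloride contribution → 0.9419 μm/a
  total first-year rate 2.025 μm/a
  mass loss = 2.025 μm/a × 7.14 g/cm³ = 14.46 g·m⁻²·a⁻¹
carbon steel: temperature factor f = -0.054·(6.9) = -0.3726
  sulphur-dioxide contribution → 24.43 μm/a
  chloride contribution → 23.54 μm/a
  total first-year rate 47.96 μm/a
  mass loss = 47.96 μm/a × 7.85 g/cm³ = 376.5 g·m⁻²·a⁻¹
copper: temperature factor f = -0.080·(6.9) = -0.5520
  sulphur-dioxide contribution → 0.7592 μm/a
  chloride contribution → 1.101 μm/a
  ⇒ r_corr(copper) = 1.86 μm/a
  mass loss = 1.86 μm/a × 8.96 g/cm³ = 16.67 g·m⁻²·a⁻¹
Ordering by g·m⁻²·a⁻¹: carbon steel (376) > copper (16.7) > zinc (14.5)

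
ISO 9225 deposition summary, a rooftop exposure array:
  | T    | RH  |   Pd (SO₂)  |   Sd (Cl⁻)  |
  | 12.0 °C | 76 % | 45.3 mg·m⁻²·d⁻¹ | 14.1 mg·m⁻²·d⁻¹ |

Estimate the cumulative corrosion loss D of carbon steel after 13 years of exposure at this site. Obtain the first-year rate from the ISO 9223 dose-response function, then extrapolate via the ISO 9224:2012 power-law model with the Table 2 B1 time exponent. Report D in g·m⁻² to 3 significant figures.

D(13) = 1.90e+03 g·m⁻²

carbon steel: T>10 °C ⇒ hinge -0.054·(12.0−10) = -0.1080
  sulphur-dioxide contribution → 52.77 μm/a
  chloride contribution → 10.44 μm/a
  total first-year rate 63.21 μm/a
ISO 9224: D(t) = r_corr · t^b with b = 0.523 (carbon steel, B1)
  D(13) = 63.21 × 13^0.523 = 63.21 × 3.825 = 241.8 μm
  Mass loss = 241.8 μm × 7.85 g/cm³ = 1898 g·m⁻²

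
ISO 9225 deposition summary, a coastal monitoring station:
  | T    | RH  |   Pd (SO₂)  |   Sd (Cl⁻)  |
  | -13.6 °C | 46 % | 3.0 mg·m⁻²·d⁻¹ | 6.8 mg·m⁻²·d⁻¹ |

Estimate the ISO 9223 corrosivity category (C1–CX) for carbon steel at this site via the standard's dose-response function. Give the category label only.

C1

carbon steel: T≤10 °C ⇒ hinge +0.150·(-13.6−10) = -3.5400
  sulphur-dioxide contribution → 0.2282 μm/a
  chloride contribution → 0.8867 μm/a
  total first-year rate 1.115 μm/a
ISO 9223 Table 2 (carbon steel): 0 < 1.11 ≤ 1.3 μm/a ⇒ C1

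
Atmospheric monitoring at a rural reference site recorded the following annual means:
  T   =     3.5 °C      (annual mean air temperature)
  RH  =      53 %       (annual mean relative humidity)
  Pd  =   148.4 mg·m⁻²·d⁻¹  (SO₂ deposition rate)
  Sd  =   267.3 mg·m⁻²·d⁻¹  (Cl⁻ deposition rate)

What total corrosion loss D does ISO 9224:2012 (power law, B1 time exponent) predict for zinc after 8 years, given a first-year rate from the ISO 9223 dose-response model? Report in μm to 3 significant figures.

zinc: temperature factor f = +0.038·(-6.5) = -0.2470
  Pd branch = 0.0129·Pd^0.44·e^(0.046·RH+f) = 1.041 μm/a
  Cl⁻ term: 0.0175·267.3^0.57·exp(0.008·53+0.085·3.5) = 0.8705
  r_corr = 1.041 + 0.8705 = 1.912 μm/a
Long-term exponent b (ISO 9224 Table 2, B1) = 0.813
  D(8) = 1.912 × 8^0.813 = 1.912 × 5.423 = 10.37 μm

D(8) = 10.4 μm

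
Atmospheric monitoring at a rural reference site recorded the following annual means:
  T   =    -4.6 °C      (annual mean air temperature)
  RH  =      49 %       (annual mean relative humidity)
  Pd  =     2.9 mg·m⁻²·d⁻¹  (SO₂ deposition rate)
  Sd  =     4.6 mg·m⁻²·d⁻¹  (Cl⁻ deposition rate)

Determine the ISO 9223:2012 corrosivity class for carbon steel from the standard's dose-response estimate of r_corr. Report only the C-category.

C2

carbon steel: f(T) = +0.150·(T−10) [T≤10 °C] = -2.1900
  SO₂ term: 1.77·2.9^0.52·exp(0.02·49-2.1900) = 0.9182
  Cl⁻ term: 0.102·4.6^0.62·exp(0.033·49+0.04·-4.6) = 1.101
  sum: 0.9182 + 1.101 → r_corr = 2.019 μm/a
2.02 μm/a falls in (1.3, 25] for carbon steel → category C2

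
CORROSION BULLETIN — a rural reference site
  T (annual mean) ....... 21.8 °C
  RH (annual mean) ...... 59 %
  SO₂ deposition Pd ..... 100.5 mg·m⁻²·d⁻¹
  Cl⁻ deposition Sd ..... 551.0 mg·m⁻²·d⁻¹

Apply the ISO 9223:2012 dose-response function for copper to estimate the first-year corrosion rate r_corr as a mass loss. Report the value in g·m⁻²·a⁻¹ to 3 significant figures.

copper: temperature factor f = -0.080·(11.8) = -0.9440
  Pd branch = 0.0053·Pd^0.26·e^(0.059·RH+f) = 0.2221 μm/a
  Cl⁻ term: 0.01025·551.0^0.27·exp(0.036·59+0.049·21.8) = 1.371
  sum: 0.2221 + 1.371 → r_corr = 1.594 μm/a
Convert to mass loss: 1.594 μm/a × 8.96 g/cm³ = 14.28 g·m⁻²·a⁻¹

r_corr = 14.3 g·m⁻²·a⁻¹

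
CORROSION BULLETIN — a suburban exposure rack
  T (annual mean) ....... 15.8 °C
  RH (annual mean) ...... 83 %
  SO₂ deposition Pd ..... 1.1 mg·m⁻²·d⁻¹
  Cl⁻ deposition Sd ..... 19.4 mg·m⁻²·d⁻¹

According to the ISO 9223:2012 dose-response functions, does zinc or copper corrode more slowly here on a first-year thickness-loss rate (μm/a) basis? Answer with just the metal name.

zinc

zinc: f(T) = -0.071·(T−10) [T>10 °C] = -0.4118
  sulphur-dioxide contribution → 0.4056 μm/a
  chloride contribution → 0.7059 μm/a
  ⇒ r_corr(zinc) = 1.111 μm/a
copper: temperature factor f = -0.080·(5.8) = -0.4640
  sulphur-dioxide contribution → 0.4574 μm/a
  chloride contribution → 0.9825 μm/a
  ⇒ r_corr(copper) = 1.44 μm/a
Ordering by μm/a: copper (1.44) > zinc (1.11)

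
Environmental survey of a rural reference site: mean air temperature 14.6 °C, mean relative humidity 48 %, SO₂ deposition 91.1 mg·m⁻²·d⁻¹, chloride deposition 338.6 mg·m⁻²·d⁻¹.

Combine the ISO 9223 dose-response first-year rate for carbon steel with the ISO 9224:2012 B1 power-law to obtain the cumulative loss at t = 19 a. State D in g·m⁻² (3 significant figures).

D(19) = 2.59e+03 g·m⁻²

carbon steel: temperature factor f = -0.054·(4.6) = -0.2484
  Pd branch = 1.77·Pd^0.52·e^(0.02·RH+f) = 37.67 μm/a
  Sd branch = 0.102·Sd^0.62·e^(0.033·RH+0.04·T) = 33 μm/a
  r_corr = 37.67 + 33 = 70.67 μm/a
ISO 9224: D(t) = r_corr · t^b with b = 0.523 (carbon steel, B1)
  D(19) = 70.67 × 19^0.523 = 70.67 × 4.664 = 329.6 μm
  Mass loss = 329.6 μm × 7.85 g/cm³ = 2588 g·m⁻²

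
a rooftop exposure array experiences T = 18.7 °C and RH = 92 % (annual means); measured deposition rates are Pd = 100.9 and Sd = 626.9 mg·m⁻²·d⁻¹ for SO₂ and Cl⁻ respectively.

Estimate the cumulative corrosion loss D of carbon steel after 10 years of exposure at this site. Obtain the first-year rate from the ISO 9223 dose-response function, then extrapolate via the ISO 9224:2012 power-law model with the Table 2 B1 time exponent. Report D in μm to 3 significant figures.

D(10) = 1.07e+03 μm

carbon steel: T>10 °C ⇒ hinge -0.054·(18.7−10) = -0.4698
  Pd branch = 1.77·Pd^0.52·e^(0.02·RH+f) = 76.75 μm/a
  Sd branch = 0.102·Sd^0.62·e^(0.033·RH+0.04·T) = 243.4 μm/a
  sum: 76.75 + 243.4 → r_corr = 320.1 μm/a
ISO 9224: D(t) = r_corr · t^b with b = 0.523 (carbon steel, B1)
  D(10) = 320.1 × 10^0.523 = 320.1 × 3.334 = 1067 μm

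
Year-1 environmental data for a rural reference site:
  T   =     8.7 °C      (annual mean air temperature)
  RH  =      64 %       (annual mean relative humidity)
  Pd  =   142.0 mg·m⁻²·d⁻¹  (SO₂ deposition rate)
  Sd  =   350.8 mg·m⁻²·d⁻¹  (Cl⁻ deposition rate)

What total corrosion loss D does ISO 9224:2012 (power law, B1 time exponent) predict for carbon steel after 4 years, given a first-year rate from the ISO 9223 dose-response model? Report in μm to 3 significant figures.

carbon steel: temperature factor f = +0.150·(-1.3) = -0.1950
  sulphur-dioxide contribution → 68.92 μm/a
  chloride contribution → 45.18 μm/a
  total first-year rate 114.1 μm/a
Long-term exponent b (ISO 9224 Table 2, B1) = 0.523
  D(4) = 114.1 × 4^0.523 = 114.1 × 2.065 = 235.6 μm

D(4) = 236 μm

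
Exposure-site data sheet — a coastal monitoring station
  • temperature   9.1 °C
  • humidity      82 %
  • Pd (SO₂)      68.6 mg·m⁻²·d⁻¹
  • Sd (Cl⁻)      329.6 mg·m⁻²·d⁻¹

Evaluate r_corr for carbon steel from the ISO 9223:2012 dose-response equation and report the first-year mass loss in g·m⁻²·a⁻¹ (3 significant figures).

r_corr = 1.19e+03 g·m⁻²·a⁻¹

carbon steel: T≤10 °C ⇒ hinge +0.150·(9.1−10) = -0.1350
  Pd branch = 1.77·Pd^0.52·e^(0.02·RH+f) = 71.86 μm/a
  Sd branch = 0.102·Sd^0.62·e^(0.033·RH+0.04·T) = 79.99 μm/a
  r_corr = 71.86 + 79.99 = 151.8 μm/a
Convert to mass loss: 151.8 μm/a × 7.85 g/cm³ = 1192 g·m⁻²·a⁻¹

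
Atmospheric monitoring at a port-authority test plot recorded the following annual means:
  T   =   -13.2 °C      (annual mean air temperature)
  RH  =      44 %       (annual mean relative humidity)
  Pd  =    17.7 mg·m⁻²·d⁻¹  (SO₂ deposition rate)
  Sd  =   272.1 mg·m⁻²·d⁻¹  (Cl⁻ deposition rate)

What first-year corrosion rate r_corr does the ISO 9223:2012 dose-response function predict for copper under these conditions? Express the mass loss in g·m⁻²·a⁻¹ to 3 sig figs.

r_corr = 1.14 g·m⁻²·a⁻¹

copper: f(T) = +0.126·(T−10) [T≤10 °C] = -2.9232
  SO₂ term: 0.0053·17.7^0.26·exp(0.059·44-2.9232) = 0.008066
  Cl⁻ term: 0.01025·272.1^0.27·exp(0.036·44+0.049·-13.2) = 0.1189
  r_corr = 0.008066 + 0.1189 = 0.1269 μm/a
Convert to mass loss: 0.1269 μm/a × 8.96 g/cm³ = 1.137 g·m⁻²·a⁻¹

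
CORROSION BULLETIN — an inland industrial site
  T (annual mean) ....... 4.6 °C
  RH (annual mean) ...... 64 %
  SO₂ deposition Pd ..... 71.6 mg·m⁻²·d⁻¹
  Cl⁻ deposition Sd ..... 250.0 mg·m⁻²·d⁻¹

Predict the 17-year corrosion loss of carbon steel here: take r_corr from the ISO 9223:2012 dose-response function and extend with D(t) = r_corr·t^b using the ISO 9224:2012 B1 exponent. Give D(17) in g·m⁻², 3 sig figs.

carbon steel: temperature factor f = +0.150·(-5.4) = -0.8100
  Pd branch = 1.77·Pd^0.52·e^(0.02·RH+f) = 26.1 μm/a
  Cl⁻ term: 0.102·250.0^0.62·exp(0.033·64+0.04·4.6) = 31.08
  r_corr = 26.1 + 31.08 = 57.18 μm/a
ISO 9224: D(t) = r_corr · t^b with b = 0.523 (carbon steel, B1)
  D(17) = 57.18 × 17^0.523 = 57.18 × 4.401 = 251.6 μm
  Mass loss = 251.6 μm × 7.85 g/cm³ = 1975 g·m⁻²

D(17) = 1.98e+03 g·m⁻²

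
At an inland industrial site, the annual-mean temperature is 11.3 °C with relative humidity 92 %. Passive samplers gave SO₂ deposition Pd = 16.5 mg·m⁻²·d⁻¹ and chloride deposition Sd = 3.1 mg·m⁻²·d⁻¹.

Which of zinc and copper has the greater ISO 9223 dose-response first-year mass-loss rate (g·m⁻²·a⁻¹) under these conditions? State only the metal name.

copper

zinc: T>10 °C ⇒ hinge -0.071·(11.3−10) = -0.0923
  sulphur-dioxide contribution → 2.781 μm/a
  chloride contribution → 0.1819 μm/a
  ⇒ r_corr(zinc) = 2.962 μm/a
  mass loss = 2.962 μm/a × 7.14 g/cm³ = 21.15 g·m⁻²·a⁻¹
copper: T>10 °C ⇒ hinge -0.080·(11.3−10) = -0.1040
  sulphur-dioxide contribution → 2.254 μm/a
  chloride contribution → 0.6641 μm/a
  total first-year rate 2.918 μm/a
  mass loss = 2.918 μm/a × 8.96 g/cm³ = 26.15 g·m⁻²·a⁻¹
Ordering by g·m⁻²·a⁻¹: copper (26.1) > zinc (21.2)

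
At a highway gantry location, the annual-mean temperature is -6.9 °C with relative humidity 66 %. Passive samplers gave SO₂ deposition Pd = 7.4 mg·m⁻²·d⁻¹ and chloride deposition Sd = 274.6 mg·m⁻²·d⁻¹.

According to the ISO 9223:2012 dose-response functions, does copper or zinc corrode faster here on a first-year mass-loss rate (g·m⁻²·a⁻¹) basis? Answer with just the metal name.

copper: temperature factor f = +0.126·(-16.9) = -2.1294
  SO₂ term: 0.0053·7.4^0.26·exp(0.059·66-2.1294) = 0.05208
  Sd branch = 0.01025·Sd^0.27·e^(0.036·RH+0.049·T) = 0.3583 μm/a
  sum: 0.05208 + 0.3583 → r_corr = 0.4104 μm/a
  mass loss = 0.4104 μm/a × 8.96 g/cm³ = 3.677 g·m⁻²·a⁻¹
zinc: temperature factor f = +0.038·(-16.9) = -0.6422
  SO₂ term: 0.0129·7.4^0.44·exp(0.046·66-0.6422) = 0.3409
  Cl⁻ term: 0.0175·274.6^0.57·exp(0.008·66+0.085·-6.9) = 0.4052
  r_corr = 0.3409 + 0.4052 = 0.7462 μm/a
  mass loss = 0.7462 μm/a × 7.14 g/cm³ = 5.328 g·m⁻²·a⁻¹
Ordering by g·m⁻²·a⁻¹: zinc (5.33) > copper (3.68)

zinc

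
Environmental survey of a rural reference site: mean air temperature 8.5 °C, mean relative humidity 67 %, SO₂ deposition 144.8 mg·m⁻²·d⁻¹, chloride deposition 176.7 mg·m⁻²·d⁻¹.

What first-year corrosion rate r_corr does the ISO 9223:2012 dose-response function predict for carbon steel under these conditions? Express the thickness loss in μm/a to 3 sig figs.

r_corr = 104 μm/a

carbon steel: T≤10 °C ⇒ hinge +0.150·(8.5−10) = -0.2250
  sulphur-dioxide contribution → 71.75 μm/a
  chloride contribution → 32.34 μm/a
  total first-year rate 104.1 μm/a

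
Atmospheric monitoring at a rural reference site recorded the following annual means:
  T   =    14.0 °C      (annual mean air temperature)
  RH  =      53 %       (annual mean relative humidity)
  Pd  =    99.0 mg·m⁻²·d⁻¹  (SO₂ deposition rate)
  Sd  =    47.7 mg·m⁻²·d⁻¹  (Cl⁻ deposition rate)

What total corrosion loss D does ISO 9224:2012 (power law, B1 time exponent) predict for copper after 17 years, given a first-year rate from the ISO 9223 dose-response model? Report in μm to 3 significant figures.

copper: f(T) = -0.080·(T−10) [T>10 °C] = -0.3200
  Pd branch = 0.0053·Pd^0.26·e^(0.059·RH+f) = 0.2899 μm/a
  Cl⁻ term: 0.01025·47.7^0.27·exp(0.036·53+0.049·14.0) = 0.3895
  sum: 0.2899 + 0.3895 → r_corr = 0.6794 μm/a
ISO 9224: D(t) = r_corr · t^b with b = 0.667 (copper, B1)
  D(17) = 0.6794 × 17^0.667 = 0.6794 × 6.618 = 4.496 μm

D(17) = 4.50 μm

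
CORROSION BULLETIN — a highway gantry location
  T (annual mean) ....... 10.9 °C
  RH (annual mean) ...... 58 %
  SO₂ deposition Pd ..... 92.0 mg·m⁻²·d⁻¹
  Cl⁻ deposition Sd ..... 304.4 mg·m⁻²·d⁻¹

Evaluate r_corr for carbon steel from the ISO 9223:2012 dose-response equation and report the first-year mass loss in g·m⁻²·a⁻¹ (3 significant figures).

r_corr = 734 g·m⁻²·a⁻¹

carbon steel: T>10 °C ⇒ hinge -0.054·(10.9−10) = -0.0486
  SO₂ term: 1.77·92.0^0.52·exp(0.02·58-0.0486) = 56.47
  Sd branch = 0.102·Sd^0.62·e^(0.033·RH+0.04·T) = 37.06 μm/a
  sum: 56.47 + 37.06 → r_corr = 93.53 μm/a
Convert to mass loss: 93.53 μm/a × 7.85 g/cm³ = 734.2 g·m⁻²·a⁻¹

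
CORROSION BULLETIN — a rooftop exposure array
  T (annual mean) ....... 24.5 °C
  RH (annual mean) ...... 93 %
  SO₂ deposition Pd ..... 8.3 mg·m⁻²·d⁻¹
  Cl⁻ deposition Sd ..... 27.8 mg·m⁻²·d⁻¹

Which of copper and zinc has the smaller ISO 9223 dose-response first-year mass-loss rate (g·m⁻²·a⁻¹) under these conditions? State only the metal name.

zinc

copper: T>10 °C ⇒ hinge -0.080·(24.5−10) = -1.1600
  sulphur-dioxide contribution → 0.6957 μm/a
  chloride contribution → 2.377 μm/a
  ⇒ r_corr(copper) = 3.073 μm/a
  mass loss = 3.073 μm/a × 8.96 g/cm³ = 27.53 g·m⁻²·a⁻¹
zinc: f(T) = -0.071·(T−10) [T>10 °C] = -1.0295
  sulphur-dioxide contribution → 0.8429 μm/a
  chloride contribution → 1.966 μm/a
  total first-year rate 2.809 μm/a
  mass loss = 2.809 μm/a × 7.14 g/cm³ = 20.06 g·m⁻²·a⁻¹
Ordering by g·m⁻²·a⁻¹: copper (27.5) > zinc (20.1)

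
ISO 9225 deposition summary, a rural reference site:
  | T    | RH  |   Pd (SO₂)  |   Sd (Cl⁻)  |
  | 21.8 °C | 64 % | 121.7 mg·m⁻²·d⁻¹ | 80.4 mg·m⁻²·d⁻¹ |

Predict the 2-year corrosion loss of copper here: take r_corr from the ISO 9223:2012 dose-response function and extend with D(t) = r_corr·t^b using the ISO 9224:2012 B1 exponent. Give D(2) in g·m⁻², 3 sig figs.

copper: T>10 °C ⇒ hinge -0.080·(21.8−10) = -0.9440
  SO₂ term: 0.0053·121.7^0.26·exp(0.059·64-0.9440) = 0.3136
  Sd branch = 0.01025·Sd^0.27·e^(0.036·RH+0.049·T) = 0.9765 μm/a
  r_corr = 0.3136 + 0.9765 = 1.29 μm/a
ISO 9224: D(t) = r_corr · t^b with b = 0.667 (copper, B1)
  D(2) = 1.29 × 2^0.667 = 1.29 × 1.588 = 2.048 μm
  Mass loss = 2.048 μm × 8.96 g/cm³ = 18.35 g·m⁻²

D(2) = 18.4 g·m⁻²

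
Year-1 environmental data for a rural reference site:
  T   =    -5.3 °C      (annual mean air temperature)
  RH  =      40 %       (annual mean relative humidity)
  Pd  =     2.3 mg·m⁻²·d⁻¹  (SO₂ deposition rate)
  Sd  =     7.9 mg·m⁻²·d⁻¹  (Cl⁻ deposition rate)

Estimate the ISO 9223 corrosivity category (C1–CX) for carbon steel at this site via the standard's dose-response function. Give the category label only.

carbon steel: temperature factor f = +0.150·(-15.3) = -2.2950
  SO₂ term: 1.77·2.3^0.52·exp(0.02·40-2.2950) = 0.6121
  Cl⁻ term: 0.102·7.9^0.62·exp(0.033·40+0.04·-5.3) = 1.113
  r_corr = 0.6121 + 1.113 = 1.725 μm/a
1.72 μm/a falls in (1.3, 25] for carbon steel → category C2

C2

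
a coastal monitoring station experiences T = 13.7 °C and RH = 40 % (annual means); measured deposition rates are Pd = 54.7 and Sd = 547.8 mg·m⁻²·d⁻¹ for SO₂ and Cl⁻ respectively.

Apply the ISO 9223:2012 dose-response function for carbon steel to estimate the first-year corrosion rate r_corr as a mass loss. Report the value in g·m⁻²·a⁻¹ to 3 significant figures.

carbon steel: f(T) = -0.054·(T−10) [T>10 °C] = -0.1998
  Pd branch = 1.77·Pd^0.52·e^(0.02·RH+f) = 25.85 μm/a
  Sd branch = 0.102·Sd^0.62·e^(0.033·RH+0.04·T) = 32.95 μm/a
  r_corr = 25.85 + 32.95 = 58.79 μm/a
Convert to mass loss: 58.79 μm/a × 7.85 g/cm³ = 461.5 g·m⁻²·a⁻¹

r_corr = 462 g·m⁻²·a⁻¹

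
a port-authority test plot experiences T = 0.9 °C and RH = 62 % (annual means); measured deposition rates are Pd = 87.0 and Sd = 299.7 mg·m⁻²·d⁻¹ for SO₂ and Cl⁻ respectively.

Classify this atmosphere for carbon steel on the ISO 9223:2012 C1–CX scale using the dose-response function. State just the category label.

carbon steel: f(T) = +0.150·(T−10) [T≤10 °C] = -1.3650
  sulphur-dioxide contribution → 15.93 μm/a
  chloride contribution → 28.08 μm/a
  ⇒ r_corr(carbon steel) = 44.01 μm/a
Category bounds: 25…50 μm/a bracket r_corr ⇒ C3

C3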